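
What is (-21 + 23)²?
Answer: 4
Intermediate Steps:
(-21 + 23)² = 2² = 4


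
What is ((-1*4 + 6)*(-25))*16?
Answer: -800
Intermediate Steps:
((-1*4 + 6)*(-25))*16 = ((-4 + 6)*(-25))*16 = (2*(-25))*16 = -50*16 = -800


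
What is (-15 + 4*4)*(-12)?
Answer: -12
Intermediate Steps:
(-15 + 4*4)*(-12) = (-15 + 16)*(-12) = 1*(-12) = -12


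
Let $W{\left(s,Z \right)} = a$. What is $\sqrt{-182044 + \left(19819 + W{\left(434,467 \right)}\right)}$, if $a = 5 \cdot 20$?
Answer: $5 i \sqrt{6485} \approx 402.65 i$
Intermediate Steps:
$a = 100$
$W{\left(s,Z \right)} = 100$
$\sqrt{-182044 + \left(19819 + W{\left(434,467 \right)}\right)} = \sqrt{-182044 + \left(19819 + 100\right)} = \sqrt{-182044 + 19919} = \sqrt{-162125} = 5 i \sqrt{6485}$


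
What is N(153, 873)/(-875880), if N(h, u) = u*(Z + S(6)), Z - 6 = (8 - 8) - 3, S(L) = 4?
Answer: -679/97320 ≈ -0.0069770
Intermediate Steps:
Z = 3 (Z = 6 + ((8 - 8) - 3) = 6 + (0 - 3) = 6 - 3 = 3)
N(h, u) = 7*u (N(h, u) = u*(3 + 4) = u*7 = 7*u)
N(153, 873)/(-875880) = (7*873)/(-875880) = 6111*(-1/875880) = -679/97320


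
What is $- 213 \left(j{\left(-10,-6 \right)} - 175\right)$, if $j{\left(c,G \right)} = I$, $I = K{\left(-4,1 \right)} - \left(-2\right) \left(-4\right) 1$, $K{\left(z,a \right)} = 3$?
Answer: $38340$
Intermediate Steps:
$I = -5$ ($I = 3 - \left(-2\right) \left(-4\right) 1 = 3 - 8 \cdot 1 = 3 - 8 = -5$)
$j{\left(c,G \right)} = -5$
$- 213 \left(j{\left(-10,-6 \right)} - 175\right) = - 213 \left(-5 - 175\right) = \left(-213\right) \left(-180\right) = 38340$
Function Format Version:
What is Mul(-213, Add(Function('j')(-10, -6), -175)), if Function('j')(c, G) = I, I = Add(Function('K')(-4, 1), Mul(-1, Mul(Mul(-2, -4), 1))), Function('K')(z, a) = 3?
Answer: 38340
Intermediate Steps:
I = -5 (I = Add(3, Mul(-1, Mul(Mul(-2, -4), 1))) = Add(3, Mul(-1, Mul(8, 1))) = Add(3, Mul(-1, 8)) = Add(3, -8) = -5)
Function('j')(c, G) = -5
Mul(-213, Add(Function('j')(-10, -6), -175)) = Mul(-213, Add(-5, -175)) = Mul(-213, -180) = 38340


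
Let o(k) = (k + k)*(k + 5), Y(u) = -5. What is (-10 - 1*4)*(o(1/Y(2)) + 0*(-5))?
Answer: 672/25 ≈ 26.880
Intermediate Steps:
o(k) = 2*k*(5 + k) (o(k) = (2*k)*(5 + k) = 2*k*(5 + k))
(-10 - 1*4)*(o(1/Y(2)) + 0*(-5)) = (-10 - 1*4)*(2*(5 + 1/(-5))/(-5) + 0*(-5)) = (-10 - 4)*(2*(-⅕)*(5 - ⅕) + 0) = -14*(2*(-⅕)*(24/5) + 0) = -14*(-48/25 + 0) = -14*(-48/25) = 672/25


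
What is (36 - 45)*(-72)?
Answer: 648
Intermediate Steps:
(36 - 45)*(-72) = -9*(-72) = 648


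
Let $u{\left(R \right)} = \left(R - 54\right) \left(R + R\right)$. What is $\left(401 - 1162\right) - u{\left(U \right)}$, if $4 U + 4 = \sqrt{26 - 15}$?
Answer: $- \frac{6979}{8} + 28 \sqrt{11} \approx -779.51$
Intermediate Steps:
$U = -1 + \frac{\sqrt{11}}{4}$ ($U = -1 + \frac{\sqrt{26 - 15}}{4} = -1 + \frac{\sqrt{11}}{4} \approx -0.17084$)
$u{\left(R \right)} = 2 R \left(-54 + R\right)$ ($u{\left(R \right)} = \left(-54 + R\right) 2 R = 2 R \left(-54 + R\right)$)
$\left(401 - 1162\right) - u{\left(U \right)} = \left(401 - 1162\right) - 2 \left(-1 + \frac{\sqrt{11}}{4}\right) \left(-54 - \left(1 - \frac{\sqrt{11}}{4}\right)\right) = -761 - 2 \left(-1 + \frac{\sqrt{11}}{4}\right) \left(-55 + \frac{\sqrt{11}}{4}\right)$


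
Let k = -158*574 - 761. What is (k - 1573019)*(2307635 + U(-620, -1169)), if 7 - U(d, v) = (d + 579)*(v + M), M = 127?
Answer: -3769895922240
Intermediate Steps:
U(d, v) = 7 - (127 + v)*(579 + d) (U(d, v) = 7 - (d + 579)*(v + 127) = 7 - (579 + d)*(127 + v) = 7 - (127 + v)*(579 + d))
k = -91453 (k = -90692 - 761 = -91453)
(k - 1573019)*(2307635 + U(-620, -1169)) = (-91453 - 1573019)*(2307635 + (-73526 - 579*(-1169) - 127*(-620) - 1*(-620)*(-1169))) = -1664472*(2307635 + (-73526 + 676851 + 78740 - 724780)) = -1664472*(2307635 - 42715) = -1664472*2264920 = -3769895922240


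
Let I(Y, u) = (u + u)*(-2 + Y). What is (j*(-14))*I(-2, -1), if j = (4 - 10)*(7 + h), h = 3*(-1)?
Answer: 2688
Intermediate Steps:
h = -3
I(Y, u) = 2*u*(-2 + Y) (I(Y, u) = (2*u)*(-2 + Y) = 2*u*(-2 + Y))
j = -24 (j = (4 - 10)*(7 - 3) = -6*4 = -24)
(j*(-14))*I(-2, -1) = (-24*(-14))*(2*(-1)*(-2 - 2)) = 336*(2*(-1)*(-4)) = 336*8 = 2688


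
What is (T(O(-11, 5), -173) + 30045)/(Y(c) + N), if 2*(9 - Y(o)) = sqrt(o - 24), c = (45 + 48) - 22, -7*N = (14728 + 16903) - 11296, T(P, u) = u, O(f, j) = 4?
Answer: -346037248/33547217 + 59744*sqrt(47)/33547217 ≈ -10.303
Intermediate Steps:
N = -2905 (N = -((14728 + 16903) - 11296)/7 = -(31631 - 11296)/7 = -1/7*20335 = -2905)
c = 71 (c = 93 - 22 = 71)
Y(o) = 9 - sqrt(-24 + o)/2 (Y(o) = 9 - sqrt(o - 24)/2 = 9 - sqrt(-24 + o)/2)
(T(O(-11, 5), -173) + 30045)/(Y(c) + N) = (-173 + 30045)/((9 - sqrt(-24 + 71)/2) - 2905) = 29872/((9 - sqrt(47)/2) - 2905) = 29872/(-2896 - sqrt(47)/2)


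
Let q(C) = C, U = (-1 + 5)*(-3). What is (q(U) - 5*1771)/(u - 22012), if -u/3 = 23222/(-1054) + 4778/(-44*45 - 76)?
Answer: 282573556/699149867 ≈ 0.40417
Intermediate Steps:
U = -12 (U = 4*(-3) = -12)
u = 2328549/31868 (u = -3*(23222/(-1054) + 4778/(-44*45 - 76)) = -3*(23222*(-1/1054) + 4778/(-1980 - 76)) = -3*(-683/31 + 4778/(-2056)) = -3*(-683/31 + 4778*(-1/2056)) = -3*(-683/31 - 2389/1028) = -3*(-776183/31868) = 2328549/31868 ≈ 73.069)
(q(U) - 5*1771)/(u - 22012) = (-12 - 5*1771)/(2328549/31868 - 22012) = (-12 - 8855)/(-699149867/31868) = -8867*(-31868/699149867) = 282573556/699149867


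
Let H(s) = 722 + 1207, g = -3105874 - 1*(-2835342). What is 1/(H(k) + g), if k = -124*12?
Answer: -1/268603 ≈ -3.7230e-6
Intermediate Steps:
g = -270532 (g = -3105874 + 2835342 = -270532)
k = -1488
H(s) = 1929
1/(H(k) + g) = 1/(1929 - 270532) = 1/(-268603) = -1/268603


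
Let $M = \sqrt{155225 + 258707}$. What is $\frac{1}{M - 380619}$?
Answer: $- \frac{380619}{144870409229} - \frac{2 \sqrt{103483}}{144870409229} \approx -2.6317 \cdot 10^{-6}$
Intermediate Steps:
$M = 2 \sqrt{103483}$ ($M = \sqrt{413932} = 2 \sqrt{103483} \approx 643.38$)
$\frac{1}{M - 380619} = \frac{1}{2 \sqrt{103483} - 380619} = \frac{1}{-380619 + 2 \sqrt{103483}}$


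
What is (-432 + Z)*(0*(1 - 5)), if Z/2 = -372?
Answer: 0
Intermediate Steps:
Z = -744 (Z = 2*(-372) = -744)
(-432 + Z)*(0*(1 - 5)) = (-432 - 744)*(0*(1 - 5)) = -0*(-4) = -1176*0 = 0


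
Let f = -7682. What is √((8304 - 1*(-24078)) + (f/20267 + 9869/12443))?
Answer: √2059388860965718896159/252182281 ≈ 179.95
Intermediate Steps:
√((8304 - 1*(-24078)) + (f/20267 + 9869/12443)) = √((8304 - 1*(-24078)) + (-7682/20267 + 9869/12443)) = √((8304 + 24078) + (-7682*1/20267 + 9869*(1/12443))) = √(32382 + (-7682/20267 + 9869/12443)) = √(32382 + 104427897/252182281) = √(8166271051239/252182281) = √2059388860965718896159/252182281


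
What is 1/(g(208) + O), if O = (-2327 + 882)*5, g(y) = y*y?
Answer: 1/36039 ≈ 2.7748e-5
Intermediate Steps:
g(y) = y²
O = -7225 (O = -1445*5 = -7225)
1/(g(208) + O) = 1/(208² - 7225) = 1/(43264 - 7225) = 1/36039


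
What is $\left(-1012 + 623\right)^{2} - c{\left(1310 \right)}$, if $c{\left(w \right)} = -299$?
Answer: $151620$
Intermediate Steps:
$\left(-1012 + 623\right)^{2} - c{\left(1310 \right)} = \left(-1012 + 623\right)^{2} - -299 = \left(-389\right)^{2} + 299 = 151321 + 299 = 151620$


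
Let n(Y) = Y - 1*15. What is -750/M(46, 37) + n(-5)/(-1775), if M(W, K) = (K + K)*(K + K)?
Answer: -122173/971990 ≈ -0.12569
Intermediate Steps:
n(Y) = -15 + Y (n(Y) = Y - 15 = -15 + Y)
M(W, K) = 4*K² (M(W, K) = (2*K)*(2*K) = 4*K²)
-750/M(46, 37) + n(-5)/(-1775) = -750/(4*37²) + (-15 - 5)/(-1775) = -750/(4*1369) - 20*(-1/1775) = -750/5476 + 4/355 = -750*1/5476 + 4/355 = -375/2738 + 4/355 = -122173/971990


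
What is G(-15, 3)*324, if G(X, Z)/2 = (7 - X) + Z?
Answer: 16200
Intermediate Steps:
G(X, Z) = 14 - 2*X + 2*Z (G(X, Z) = 2*((7 - X) + Z) = 2*(7 + Z - X) = 14 - 2*X + 2*Z)
G(-15, 3)*324 = (14 - 2*(-15) + 2*3)*324 = (14 + 30 + 6)*324 = 50*324 = 16200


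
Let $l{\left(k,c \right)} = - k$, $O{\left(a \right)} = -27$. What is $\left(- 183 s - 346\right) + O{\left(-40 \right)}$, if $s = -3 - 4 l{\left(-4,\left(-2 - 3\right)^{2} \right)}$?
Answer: $3104$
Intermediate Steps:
$s = -19$ ($s = -3 - 4 \left(\left(-1\right) \left(-4\right)\right) = -3 - 16 = -19$)
$\left(- 183 s - 346\right) + O{\left(-40 \right)} = \left(\left(-183\right) \left(-19\right) - 346\right) - 27 = \left(3477 - 346\right) - 27 = 3131 - 27 = 3104$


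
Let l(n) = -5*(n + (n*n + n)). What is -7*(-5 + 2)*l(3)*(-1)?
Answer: 1575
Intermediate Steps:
l(n) = -10*n - 5*n² (l(n) = -5*(n + (n² + n)) = -5*(n + (n + n²)) = -5*(n² + 2*n) = -10*n - 5*n²)
-7*(-5 + 2)*l(3)*(-1) = -7*(-5 + 2)*(-5*3*(2 + 3))*(-1) = -(-21)*(-5*3*5)*(-1) = -(-21)*(-75)*(-1) = -7*225*(-1) = -1575*(-1) = 1575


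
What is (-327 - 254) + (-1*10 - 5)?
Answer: -596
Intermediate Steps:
(-327 - 254) + (-1*10 - 5) = -581 + (-10 - 5) = -581 - 15 = -596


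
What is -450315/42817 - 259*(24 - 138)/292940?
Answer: -65325530679/6271405990 ≈ -10.416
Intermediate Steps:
-450315/42817 - 259*(24 - 138)/292940 = -450315*1/42817 - 259*(-114)*(1/292940) = -450315/42817 + 29526*(1/292940) = -450315/42817 + 14763/146470 = -65325530679/6271405990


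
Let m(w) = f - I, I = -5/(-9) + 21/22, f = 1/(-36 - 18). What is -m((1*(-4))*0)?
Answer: 454/297 ≈ 1.5286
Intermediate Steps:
f = -1/54 (f = 1/(-54) = -1/54 ≈ -0.018519)
I = 299/198 (I = -5*(-⅑) + 21*(1/22) = 5/9 + 21/22 = 299/198 ≈ 1.5101)
m(w) = -454/297 (m(w) = -1/54 - 1*299/198 = -1/54 - 299/198 = -454/297)
-m((1*(-4))*0) = -1*(-454/297) = 454/297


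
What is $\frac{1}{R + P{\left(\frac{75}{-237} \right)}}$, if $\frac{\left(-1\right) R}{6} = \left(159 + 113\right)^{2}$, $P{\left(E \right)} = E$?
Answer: $- \frac{79}{35068441} \approx -2.2527 \cdot 10^{-6}$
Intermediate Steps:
$R = -443904$ ($R = - 6 \left(159 + 113\right)^{2} = - 6 \cdot 272^{2} = \left(-6\right) 73984 = -443904$)
$\frac{1}{R + P{\left(\frac{75}{-237} \right)}} = \frac{1}{-443904 + \frac{75}{-237}} = \frac{1}{-443904 + 75 \left(- \frac{1}{237}\right)} = \frac{1}{-443904 - \frac{25}{79}} = \frac{1}{- \frac{35068441}{79}} = - \frac{79}{35068441}$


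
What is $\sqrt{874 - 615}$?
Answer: $\sqrt{259} \approx 16.093$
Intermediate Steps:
$\sqrt{874 - 615} = \sqrt{259}$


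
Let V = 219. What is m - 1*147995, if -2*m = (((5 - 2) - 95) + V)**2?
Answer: -312119/2 ≈ -1.5606e+5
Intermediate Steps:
m = -16129/2 (m = -(((5 - 2) - 95) + 219)**2/2 = -((3 - 95) + 219)**2/2 = -(-92 + 219)**2/2 = -1/2*127**2 = -1/2*16129 = -16129/2 ≈ -8064.5)
m - 1*147995 = -16129/2 - 1*147995 = -16129/2 - 147995 = -312119/2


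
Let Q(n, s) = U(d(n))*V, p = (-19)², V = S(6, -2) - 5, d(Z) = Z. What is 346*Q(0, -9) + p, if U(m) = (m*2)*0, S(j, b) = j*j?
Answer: 361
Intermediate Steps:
S(j, b) = j²
U(m) = 0 (U(m) = (2*m)*0 = 0)
V = 31 (V = 6² - 5 = 36 - 5 = 31)
p = 361
Q(n, s) = 0 (Q(n, s) = 0*31 = 0)
346*Q(0, -9) + p = 346*0 + 361 = 0 + 361 = 361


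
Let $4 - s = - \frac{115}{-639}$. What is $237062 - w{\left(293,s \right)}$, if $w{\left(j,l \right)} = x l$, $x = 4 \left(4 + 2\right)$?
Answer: $\frac{50474678}{213} \approx 2.3697 \cdot 10^{5}$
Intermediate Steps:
$x = 24$ ($x = 4 \cdot 6 = 24$)
$s = \frac{2441}{639}$ ($s = 4 - - \frac{115}{-639} = 4 - \left(-115\right) \left(- \frac{1}{639}\right) = 4 - \frac{115}{639} = \frac{2441}{639} \approx 3.82$)
$w{\left(j,l \right)} = 24 l$
$237062 - w{\left(293,s \right)} = 237062 - 24 \cdot \frac{2441}{639} = 237062 - \frac{19528}{213} = \frac{50474678}{213}$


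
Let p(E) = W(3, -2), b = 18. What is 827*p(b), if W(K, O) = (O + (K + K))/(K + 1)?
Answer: 827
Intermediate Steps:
W(K, O) = (O + 2*K)/(1 + K)
p(E) = 1 (p(E) = (-2 + 2*3)/(1 + 3) = (-2 + 6)/4 = (1/4)*4 = 1)
827*p(b) = 827*1 = 827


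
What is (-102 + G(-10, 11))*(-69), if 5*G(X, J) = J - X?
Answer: 33741/5 ≈ 6748.2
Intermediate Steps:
G(X, J) = -X/5 + J/5 (G(X, J) = (J - X)/5 = -X/5 + J/5)
(-102 + G(-10, 11))*(-69) = (-102 + (-1/5*(-10) + (1/5)*11))*(-69) = (-102 + (2 + 11/5))*(-69) = (-102 + 21/5)*(-69) = -489/5*(-69) = 33741/5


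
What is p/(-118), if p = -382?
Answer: 191/59 ≈ 3.2373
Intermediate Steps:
p/(-118) = -382/(-118) = -1/118*(-382) = 191/59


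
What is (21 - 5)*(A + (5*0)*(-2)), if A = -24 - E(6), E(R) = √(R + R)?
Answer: -384 - 32*√3 ≈ -439.43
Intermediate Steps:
E(R) = √2*√R (E(R) = √(2*R) = √2*√R)
A = -24 - 2*√3 (A = -24 - √2*√6 = -24 - 2*√3 ≈ -27.464)
(21 - 5)*(A + (5*0)*(-2)) = (21 - 5)*((-24 - 2*√3) + (5*0)*(-2)) = 16*((-24 - 2*√3) + 0*(-2)) = 16*((-24 - 2*√3) + 0) = 16*(-24 - 2*√3) = -384 - 32*√3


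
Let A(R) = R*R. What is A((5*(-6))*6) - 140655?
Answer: -108255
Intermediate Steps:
A(R) = R²
A((5*(-6))*6) - 140655 = ((5*(-6))*6)² - 140655 = (-30*6)² - 140655 = (-180)² - 140655 = 32400 - 140655 = -108255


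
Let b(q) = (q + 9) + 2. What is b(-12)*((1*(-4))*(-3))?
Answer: -12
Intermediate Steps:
b(q) = 11 + q (b(q) = (9 + q) + 2 = 11 + q)
b(-12)*((1*(-4))*(-3)) = (11 - 12)*((1*(-4))*(-3)) = -(-4)*(-3) = -1*12 = -12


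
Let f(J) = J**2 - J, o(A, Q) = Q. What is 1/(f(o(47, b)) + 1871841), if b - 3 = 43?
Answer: 1/1873911 ≈ 5.3364e-7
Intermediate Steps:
b = 46 (b = 3 + 43 = 46)
1/(f(o(47, b)) + 1871841) = 1/(46*(-1 + 46) + 1871841) = 1/(46*45 + 1871841) = 1/(2070 + 1871841) = 1/1873911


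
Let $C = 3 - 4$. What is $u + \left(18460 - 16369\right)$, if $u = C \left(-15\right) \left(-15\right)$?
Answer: $1866$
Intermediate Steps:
$C = -1$ ($C = 3 - 4 = -1$)
$u = -225$ ($u = \left(-1\right) \left(-15\right) \left(-15\right) = 15 \left(-15\right) = -225$)
$u + \left(18460 - 16369\right) = -225 + \left(18460 - 16369\right) = -225 + 2091 = 1866$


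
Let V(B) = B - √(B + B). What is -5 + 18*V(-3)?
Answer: -59 - 18*I*√6 ≈ -59.0 - 44.091*I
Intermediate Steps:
V(B) = B - √2*√B (V(B) = B - √(2*B) = B - √2*√B)
-5 + 18*V(-3) = -5 + 18*(-3 - √2*√(-3)) = -5 + 18*(-3 - √2*I*√3) = -5 + 18*(-3 - I*√6) = -5 + (-54 - 18*I*√6) = -59 - 18*I*√6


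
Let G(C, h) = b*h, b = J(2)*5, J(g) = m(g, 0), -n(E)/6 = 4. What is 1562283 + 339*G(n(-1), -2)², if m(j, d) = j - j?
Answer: 1562283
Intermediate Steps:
n(E) = -24 (n(E) = -6*4 = -24)
m(j, d) = 0
J(g) = 0
b = 0 (b = 0*5 = 0)
G(C, h) = 0 (G(C, h) = 0*h = 0)
1562283 + 339*G(n(-1), -2)² = 1562283 + 339*0² = 1562283 + 339*0 = 1562283 + 0 = 1562283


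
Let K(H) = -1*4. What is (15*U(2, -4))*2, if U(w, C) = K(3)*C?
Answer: 480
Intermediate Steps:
K(H) = -4
U(w, C) = -4*C
(15*U(2, -4))*2 = (15*(-4*(-4)))*2 = (15*16)*2 = 240*2 = 480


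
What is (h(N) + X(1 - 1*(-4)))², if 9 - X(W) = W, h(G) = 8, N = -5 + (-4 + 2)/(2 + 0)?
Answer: 144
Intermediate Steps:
N = -6 (N = -5 - 2/2 = -5 - 2*½ = -5 - 1 = -6)
X(W) = 9 - W
(h(N) + X(1 - 1*(-4)))² = (8 + (9 - (1 - 1*(-4))))² = (8 + (9 - (1 + 4)))² = (8 + (9 - 1*5))² = (8 + (9 - 5))² = (8 + 4)² = 12² = 144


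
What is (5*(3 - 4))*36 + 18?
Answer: -162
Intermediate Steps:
(5*(3 - 4))*36 + 18 = (5*(-1))*36 + 18 = -5*36 + 18 = -180 + 18 = -162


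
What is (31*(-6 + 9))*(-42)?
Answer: -3906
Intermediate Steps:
(31*(-6 + 9))*(-42) = (31*3)*(-42) = 93*(-42) = -3906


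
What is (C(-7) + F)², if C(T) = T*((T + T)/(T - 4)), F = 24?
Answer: 27556/121 ≈ 227.74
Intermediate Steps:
C(T) = 2*T²/(-4 + T) (C(T) = T*((2*T)/(-4 + T)) = T*(2*T/(-4 + T)) = 2*T²/(-4 + T))
(C(-7) + F)² = (2*(-7)²/(-4 - 7) + 24)² = (2*49/(-11) + 24)² = (2*49*(-1/11) + 24)² = (-98/11 + 24)² = (166/11)² = 27556/121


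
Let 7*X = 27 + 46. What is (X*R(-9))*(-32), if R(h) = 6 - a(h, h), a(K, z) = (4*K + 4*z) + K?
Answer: -203232/7 ≈ -29033.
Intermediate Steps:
a(K, z) = 4*z + 5*K
X = 73/7 (X = (27 + 46)/7 = (⅐)*73 = 73/7 ≈ 10.429)
R(h) = 6 - 9*h (R(h) = 6 - (4*h + 5*h) = 6 - 9*h)
(X*R(-9))*(-32) = (73*(6 - 9*(-9))/7)*(-32) = (73*(6 + 81)/7)*(-32) = ((73/7)*87)*(-32) = (6351/7)*(-32) = -203232/7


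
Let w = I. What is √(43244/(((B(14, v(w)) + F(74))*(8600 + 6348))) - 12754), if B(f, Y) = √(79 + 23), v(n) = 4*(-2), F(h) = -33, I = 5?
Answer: √(-5877728659765 + 178111765426*√102)/(3737*√(33 - √102)) ≈ 112.93*I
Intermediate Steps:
w = 5
v(n) = -8
B(f, Y) = √102
√(43244/(((B(14, v(w)) + F(74))*(8600 + 6348))) - 12754) = √(43244/(((√102 - 33)*(8600 + 6348))) - 12754) = √(43244/(((-33 + √102)*14948)) - 12754) = √(43244/(-493284 + 14948*√102) - 12754) = √(-12754 + 43244/(-493284 + 14948*√102))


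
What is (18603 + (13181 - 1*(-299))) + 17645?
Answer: 49728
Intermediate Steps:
(18603 + (13181 - 1*(-299))) + 17645 = (18603 + (13181 + 299)) + 17645 = (18603 + 13480) + 17645 = 32083 + 17645 = 49728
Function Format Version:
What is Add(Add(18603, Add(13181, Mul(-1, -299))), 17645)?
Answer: 49728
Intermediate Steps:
Add(Add(18603, Add(13181, Mul(-1, -299))), 17645) = Add(Add(18603, Add(13181, 299)), 17645) = Add(Add(18603, 13480), 17645) = Add(32083, 17645) = 49728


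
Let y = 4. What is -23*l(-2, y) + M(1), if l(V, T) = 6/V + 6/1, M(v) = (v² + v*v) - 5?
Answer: -72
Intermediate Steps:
M(v) = -5 + 2*v² (M(v) = (v² + v²) - 5 = 2*v² - 5 = -5 + 2*v²)
l(V, T) = 6 + 6/V (l(V, T) = 6/V + 6*1 = 6/V + 6 = 6 + 6/V)
-23*l(-2, y) + M(1) = -23*(6 + 6/(-2)) + (-5 + 2*1²) = -23*(6 + 6*(-½)) + (-5 + 2*1) = -23*(6 - 3) + (-5 + 2) = -23*3 - 3 = -69 - 3 = -72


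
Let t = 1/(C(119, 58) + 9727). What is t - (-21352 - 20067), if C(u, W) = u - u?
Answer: 402882614/9727 ≈ 41419.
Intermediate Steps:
C(u, W) = 0
t = 1/9727 (t = 1/(0 + 9727) = 1/9727 ≈ 0.00010281)
t - (-21352 - 20067) = 1/9727 - (-21352 - 20067) = 1/9727 - 1*(-41419) = 1/9727 + 41419 = 402882614/9727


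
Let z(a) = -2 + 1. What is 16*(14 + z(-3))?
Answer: 208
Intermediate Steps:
z(a) = -1
16*(14 + z(-3)) = 16*(14 - 1) = 16*13 = 208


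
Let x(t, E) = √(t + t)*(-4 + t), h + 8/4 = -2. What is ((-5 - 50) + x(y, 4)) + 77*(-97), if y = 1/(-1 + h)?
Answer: -7524 - 21*I*√10/25 ≈ -7524.0 - 2.6563*I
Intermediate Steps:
h = -4 (h = -2 - 2 = -4)
y = -⅕ (y = 1/(-1 - 4) = 1/(-5) = -⅕ ≈ -0.20000)
x(t, E) = √2*√t*(-4 + t) (x(t, E) = √(2*t)*(-4 + t) = (√2*√t)*(-4 + t) = √2*√t*(-4 + t))
((-5 - 50) + x(y, 4)) + 77*(-97) = ((-5 - 50) + √2*√(-⅕)*(-4 - ⅕)) + 77*(-97) = (-55 + √2*(I*√5/5)*(-21/5)) - 7469 = (-55 - 21*I*√10/25) - 7469 = -7524 - 21*I*√10/25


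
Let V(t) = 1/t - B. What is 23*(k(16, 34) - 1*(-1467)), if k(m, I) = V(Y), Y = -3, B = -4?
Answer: 101476/3 ≈ 33825.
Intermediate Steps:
V(t) = 4 + 1/t (V(t) = 1/t - 1*(-4) = 1/t + 4 = 4 + 1/t)
k(m, I) = 11/3 (k(m, I) = 4 + 1/(-3) = 4 - ⅓ = 11/3)
23*(k(16, 34) - 1*(-1467)) = 23*(11/3 - 1*(-1467)) = 23*(11/3 + 1467) = 23*(4412/3) = 101476/3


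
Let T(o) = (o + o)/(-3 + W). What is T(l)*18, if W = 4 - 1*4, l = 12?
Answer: -144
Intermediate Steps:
W = 0 (W = 4 - 4 = 0)
T(o) = -2*o/3 (T(o) = (o + o)/(-3 + 0) = (2*o)/(-3) = (2*o)*(-1/3) = -2*o/3)
T(l)*18 = -2/3*12*18 = -8*18 = -144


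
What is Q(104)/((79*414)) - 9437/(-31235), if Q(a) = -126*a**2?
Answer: -2347717291/56753995 ≈ -41.367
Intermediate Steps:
Q(104)/((79*414)) - 9437/(-31235) = (-126*104**2)/((79*414)) - 9437/(-31235) = -126*10816/32706 - 9437*(-1/31235) = -1362816*1/32706 + 9437/31235 = -75712/1817 + 9437/31235 = -2347717291/56753995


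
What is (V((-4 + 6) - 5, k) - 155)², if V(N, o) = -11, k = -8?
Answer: 27556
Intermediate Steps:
(V((-4 + 6) - 5, k) - 155)² = (-11 - 155)² = (-166)² = 27556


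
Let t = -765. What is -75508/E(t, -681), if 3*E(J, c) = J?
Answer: 75508/255 ≈ 296.11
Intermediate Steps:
E(J, c) = J/3
-75508/E(t, -681) = -75508/((⅓)*(-765)) = -75508/(-255) = -75508*(-1/255) = 75508/255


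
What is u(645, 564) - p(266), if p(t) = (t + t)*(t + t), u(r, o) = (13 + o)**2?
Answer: 49905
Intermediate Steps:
p(t) = 4*t**2 (p(t) = (2*t)*(2*t) = 4*t**2)
u(645, 564) - p(266) = (13 + 564)**2 - 4*266**2 = 577**2 - 4*70756 = 332929 - 1*283024 = 332929 - 283024 = 49905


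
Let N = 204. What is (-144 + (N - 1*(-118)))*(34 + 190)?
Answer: 39872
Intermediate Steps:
(-144 + (N - 1*(-118)))*(34 + 190) = (-144 + (204 - 1*(-118)))*(34 + 190) = (-144 + (204 + 118))*224 = (-144 + 322)*224 = 178*224 = 39872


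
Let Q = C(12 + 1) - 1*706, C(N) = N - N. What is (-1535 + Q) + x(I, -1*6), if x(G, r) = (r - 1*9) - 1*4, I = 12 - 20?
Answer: -2260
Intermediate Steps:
I = -8
x(G, r) = -13 + r (x(G, r) = (r - 9) - 4 = (-9 + r) - 4 = -13 + r)
C(N) = 0
Q = -706 (Q = 0 - 1*706 = 0 - 706 = -706)
(-1535 + Q) + x(I, -1*6) = (-1535 - 706) + (-13 - 1*6) = -2241 + (-13 - 6) = -2241 - 19 = -2260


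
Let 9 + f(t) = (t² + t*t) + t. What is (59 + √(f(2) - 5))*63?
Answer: 3717 + 126*I ≈ 3717.0 + 126.0*I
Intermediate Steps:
f(t) = -9 + t + 2*t² (f(t) = -9 + ((t² + t*t) + t) = -9 + ((t² + t²) + t) = -9 + (2*t² + t) = -9 + (t + 2*t²) = -9 + t + 2*t²)
(59 + √(f(2) - 5))*63 = (59 + √((-9 + 2 + 2*2²) - 5))*63 = (59 + √((-9 + 2 + 2*4) - 5))*63 = (59 + √((-9 + 2 + 8) - 5))*63 = (59 + √(1 - 5))*63 = (59 + √(-4))*63 = (59 + 2*I)*63 = 3717 + 126*I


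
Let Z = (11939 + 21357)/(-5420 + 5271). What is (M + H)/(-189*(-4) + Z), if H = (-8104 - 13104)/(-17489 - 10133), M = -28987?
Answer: -59648999097/1095875228 ≈ -54.430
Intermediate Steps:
Z = -33296/149 (Z = 33296/(-149) = 33296*(-1/149) = -33296/149 ≈ -223.46)
H = 10604/13811 (H = -21208/(-27622) = -21208*(-1/27622) = 10604/13811 ≈ 0.76779)
(M + H)/(-189*(-4) + Z) = (-28987 + 10604/13811)/(-189*(-4) - 33296/149) = -400328853/(13811*(756 - 33296/149)) = -400328853/(13811*79348/149) = -400328853/13811*149/79348 = -59648999097/1095875228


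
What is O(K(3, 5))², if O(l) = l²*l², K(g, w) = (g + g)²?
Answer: 2821109907456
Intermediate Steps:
K(g, w) = 4*g² (K(g, w) = (2*g)² = 4*g²)
O(l) = l⁴
O(K(3, 5))² = ((4*3²)⁴)² = ((4*9)⁴)² = (36⁴)² = 1679616² = 2821109907456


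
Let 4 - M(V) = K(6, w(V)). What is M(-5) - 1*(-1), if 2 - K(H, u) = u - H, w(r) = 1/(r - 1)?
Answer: -19/6 ≈ -3.1667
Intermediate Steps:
w(r) = 1/(-1 + r)
K(H, u) = 2 + H - u (K(H, u) = 2 - (u - H) = 2 + (H - u) = 2 + H - u)
M(V) = -4 + 1/(-1 + V) (M(V) = 4 - (2 + 6 - 1/(-1 + V)) = 4 - (8 - 1/(-1 + V)) = 4 + (-8 + 1/(-1 + V)) = -4 + 1/(-1 + V))
M(-5) - 1*(-1) = (5 - 4*(-5))/(-1 - 5) - 1*(-1) = (5 + 20)/(-6) + 1 = -⅙*25 + 1 = -25/6 + 1 = -19/6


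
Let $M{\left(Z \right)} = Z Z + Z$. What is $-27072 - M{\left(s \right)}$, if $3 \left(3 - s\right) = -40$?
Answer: $- \frac{246196}{9} \approx -27355.0$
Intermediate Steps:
$s = \frac{49}{3}$ ($s = 3 - - \frac{40}{3} = 3 + \frac{40}{3} = \frac{49}{3} \approx 16.333$)
$M{\left(Z \right)} = Z + Z^{2}$ ($M{\left(Z \right)} = Z^{2} + Z = Z + Z^{2}$)
$-27072 - M{\left(s \right)} = -27072 - \frac{49 \left(1 + \frac{49}{3}\right)}{3} = -27072 - \frac{49}{3} \cdot \frac{52}{3} = -27072 - \frac{2548}{9} = - \frac{246196}{9}$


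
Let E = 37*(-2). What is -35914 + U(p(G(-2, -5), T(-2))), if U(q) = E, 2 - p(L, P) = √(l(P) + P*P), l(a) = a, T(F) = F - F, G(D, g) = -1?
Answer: -35988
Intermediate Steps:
T(F) = 0
E = -74
p(L, P) = 2 - √(P + P²) (p(L, P) = 2 - √(P + P*P) = 2 - √(P + P²))
U(q) = -74
-35914 + U(p(G(-2, -5), T(-2))) = -35914 - 74 = -35988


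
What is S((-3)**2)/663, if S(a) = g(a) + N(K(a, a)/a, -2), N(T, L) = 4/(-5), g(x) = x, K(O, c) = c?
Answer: 41/3315 ≈ 0.012368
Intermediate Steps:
N(T, L) = -4/5 (N(T, L) = 4*(-1/5) = -4/5)
S(a) = -4/5 + a (S(a) = a - 4/5 = -4/5 + a)
S((-3)**2)/663 = (-4/5 + (-3)**2)/663 = (-4/5 + 9)*(1/663) = (41/5)*(1/663) = 41/3315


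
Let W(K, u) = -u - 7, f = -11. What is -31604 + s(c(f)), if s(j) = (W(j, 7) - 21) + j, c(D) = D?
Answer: -31650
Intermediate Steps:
W(K, u) = -7 - u
s(j) = -35 + j (s(j) = ((-7 - 1*7) - 21) + j = ((-7 - 7) - 21) + j = (-14 - 21) + j = -35 + j)
-31604 + s(c(f)) = -31604 + (-35 - 11) = -31604 - 46 = -31650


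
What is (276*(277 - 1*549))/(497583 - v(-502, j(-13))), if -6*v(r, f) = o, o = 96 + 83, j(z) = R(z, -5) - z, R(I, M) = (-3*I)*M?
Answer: -450432/2985677 ≈ -0.15086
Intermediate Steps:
R(I, M) = -3*I*M
j(z) = 14*z (j(z) = -3*z*(-5) - z = 15*z - z = 14*z)
o = 179
v(r, f) = -179/6 (v(r, f) = -⅙*179 = -179/6)
(276*(277 - 1*549))/(497583 - v(-502, j(-13))) = (276*(277 - 1*549))/(497583 - 1*(-179/6)) = (276*(277 - 549))/(497583 + 179/6) = (276*(-272))/(2985677/6) = -75072*6/2985677 = -450432/2985677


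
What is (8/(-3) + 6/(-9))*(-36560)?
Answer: 365600/3 ≈ 1.2187e+5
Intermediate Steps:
(8/(-3) + 6/(-9))*(-36560) = (8*(-1/3) + 6*(-1/9))*(-36560) = (-8/3 - 2/3)*(-36560) = -10/3*(-36560) = 365600/3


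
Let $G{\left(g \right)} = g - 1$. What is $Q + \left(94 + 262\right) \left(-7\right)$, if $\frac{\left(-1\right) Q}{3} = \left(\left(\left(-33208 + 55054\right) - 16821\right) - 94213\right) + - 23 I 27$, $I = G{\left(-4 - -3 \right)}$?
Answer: $261346$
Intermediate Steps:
$G{\left(g \right)} = -1 + g$
$I = -2$ ($I = -1 - 1 = -2$)
$Q = 263838$ ($Q = - 3 \left(\left(\left(\left(-33208 + 55054\right) - 16821\right) - 94213\right) + \left(-23\right) \left(-2\right) 27\right) = - 3 \left(\left(\left(21846 - 16821\right) - 94213\right) + 46 \cdot 27\right) = - 3 \left(\left(5025 - 94213\right) + 1242\right) = - 3 \left(-89188 + 1242\right) = \left(-3\right) \left(-87946\right) = 263838$)
$Q + \left(94 + 262\right) \left(-7\right) = 263838 + \left(94 + 262\right) \left(-7\right) = 263838 + 356 \left(-7\right) = 263838 - 2492 = 261346$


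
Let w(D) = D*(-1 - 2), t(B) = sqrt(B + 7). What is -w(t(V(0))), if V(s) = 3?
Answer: 3*sqrt(10) ≈ 9.4868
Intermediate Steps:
t(B) = sqrt(7 + B)
w(D) = -3*D (w(D) = D*(-3) = -3*D)
-w(t(V(0))) = -(-3)*sqrt(7 + 3) = -(-3)*sqrt(10) = 3*sqrt(10)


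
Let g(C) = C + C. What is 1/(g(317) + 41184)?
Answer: 1/41818 ≈ 2.3913e-5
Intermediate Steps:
g(C) = 2*C
1/(g(317) + 41184) = 1/(2*317 + 41184) = 1/(634 + 41184) = 1/41818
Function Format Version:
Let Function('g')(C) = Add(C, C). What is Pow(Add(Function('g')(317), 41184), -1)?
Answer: Rational(1, 41818) ≈ 2.3913e-5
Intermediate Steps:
Function('g')(C) = Mul(2, C)
Pow(Add(Function('g')(317), 41184), -1) = Pow(Add(Mul(2, 317), 41184), -1) = Pow(Add(634, 41184), -1) = Pow(41818, -1) = Rational(1, 41818)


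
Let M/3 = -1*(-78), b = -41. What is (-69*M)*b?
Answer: 661986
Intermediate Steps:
M = 234 (M = 3*(-1*(-78)) = 3*78 = 234)
(-69*M)*b = -69*234*(-41) = -16146*(-41) = 661986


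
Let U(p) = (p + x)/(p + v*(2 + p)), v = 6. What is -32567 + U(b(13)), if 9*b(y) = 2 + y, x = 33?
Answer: -2312153/71 ≈ -32566.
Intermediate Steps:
b(y) = 2/9 + y/9 (b(y) = (2 + y)/9 = 2/9 + y/9)
U(p) = (33 + p)/(12 + 7*p) (U(p) = (p + 33)/(p + 6*(2 + p)) = (33 + p)/(p + (12 + 6*p)) = (33 + p)/(12 + 7*p))
-32567 + U(b(13)) = -32567 + (33 + (2/9 + (⅑)*13))/(12 + 7*(2/9 + (⅑)*13)) = -32567 + (33 + (2/9 + 13/9))/(12 + 7*(2/9 + 13/9)) = -32567 + (33 + 5/3)/(12 + 7*(5/3)) = -32567 + (104/3)/(12 + 35/3) = -32567 + (104/3)/(71/3) = -32567 + (3/71)*(104/3) = -32567 + 104/71 = -2312153/71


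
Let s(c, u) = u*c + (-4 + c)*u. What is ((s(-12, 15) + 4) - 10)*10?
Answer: -4260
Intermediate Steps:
s(c, u) = c*u + u*(-4 + c)
((s(-12, 15) + 4) - 10)*10 = ((2*15*(-2 - 12) + 4) - 10)*10 = ((2*15*(-14) + 4) - 10)*10 = ((-420 + 4) - 10)*10 = (-416 - 10)*10 = -426*10 = -4260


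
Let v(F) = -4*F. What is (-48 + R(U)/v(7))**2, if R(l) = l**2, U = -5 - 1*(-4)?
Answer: 1809025/784 ≈ 2307.4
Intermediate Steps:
U = -1 (U = -5 + 4 = -1)
(-48 + R(U)/v(7))**2 = (-48 + (-1)**2/((-4*7)))**2 = (-48 + 1/(-28))**2 = (-48 + 1*(-1/28))**2 = (-48 - 1/28)**2 = (-1345/28)**2 = 1809025/784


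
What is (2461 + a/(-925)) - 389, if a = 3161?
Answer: 1913439/925 ≈ 2068.6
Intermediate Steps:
(2461 + a/(-925)) - 389 = (2461 + 3161/(-925)) - 389 = (2461 + 3161*(-1/925)) - 389 = (2461 - 3161/925) - 389 = 2273264/925 - 389 = 1913439/925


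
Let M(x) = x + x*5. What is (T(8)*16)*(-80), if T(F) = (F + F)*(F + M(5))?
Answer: -778240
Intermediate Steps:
M(x) = 6*x (M(x) = x + 5*x = 6*x)
T(F) = 2*F*(30 + F) (T(F) = (F + F)*(F + 6*5) = (2*F)*(F + 30) = (2*F)*(30 + F) = 2*F*(30 + F))
(T(8)*16)*(-80) = ((2*8*(30 + 8))*16)*(-80) = ((2*8*38)*16)*(-80) = (608*16)*(-80) = 9728*(-80) = -778240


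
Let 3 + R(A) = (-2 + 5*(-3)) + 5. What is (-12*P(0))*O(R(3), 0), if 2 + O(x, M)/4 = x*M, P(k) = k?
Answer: 0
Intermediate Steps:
R(A) = -15 (R(A) = -3 + ((-2 + 5*(-3)) + 5) = -3 + ((-2 - 15) + 5) = -3 + (-17 + 5) = -3 - 12 = -15)
O(x, M) = -8 + 4*M*x (O(x, M) = -8 + 4*(x*M) = -8 + 4*(M*x) = -8 + 4*M*x)
(-12*P(0))*O(R(3), 0) = (-12*0)*(-8 + 4*0*(-15)) = 0*(-8 + 0) = 0*(-8) = 0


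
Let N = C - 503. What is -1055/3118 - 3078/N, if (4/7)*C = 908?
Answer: -1790489/564358 ≈ -3.1726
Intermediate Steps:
C = 1589 (C = (7/4)*908 = 1589)
N = 1086 (N = 1589 - 503 = 1086)
-1055/3118 - 3078/N = -1055/3118 - 3078/1086 = -1055*1/3118 - 3078*1/1086 = -1055/3118 - 513/181 = -1790489/564358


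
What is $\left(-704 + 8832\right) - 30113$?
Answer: $-21985$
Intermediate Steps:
$\left(-704 + 8832\right) - 30113 = 8128 - 30113 = -21985$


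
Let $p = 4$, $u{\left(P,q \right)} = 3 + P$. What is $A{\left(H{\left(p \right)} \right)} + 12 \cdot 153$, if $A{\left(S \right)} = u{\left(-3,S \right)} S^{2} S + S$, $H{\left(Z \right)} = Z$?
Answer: $1840$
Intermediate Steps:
$A{\left(S \right)} = S$ ($A{\left(S \right)} = \left(3 - 3\right) S^{2} S + S = 0 S^{2} S + S = 0 S + S = 0 + S = S$)
$A{\left(H{\left(p \right)} \right)} + 12 \cdot 153 = 4 + 12 \cdot 153 = 4 + 1836 = 1840$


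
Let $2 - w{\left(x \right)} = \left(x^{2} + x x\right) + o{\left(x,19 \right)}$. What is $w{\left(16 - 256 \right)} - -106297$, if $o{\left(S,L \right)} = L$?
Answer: $-8920$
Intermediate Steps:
$w{\left(x \right)} = -17 - 2 x^{2}$ ($w{\left(x \right)} = 2 - \left(\left(x^{2} + x x\right) + 19\right) = 2 - \left(\left(x^{2} + x^{2}\right) + 19\right) = 2 - \left(2 x^{2} + 19\right) = 2 - \left(19 + 2 x^{2}\right) = -17 - 2 x^{2}$)
$w{\left(16 - 256 \right)} - -106297 = \left(-17 - 2 \left(16 - 256\right)^{2}\right) - -106297 = \left(-17 - 2 \left(-240\right)^{2}\right) + 106297 = \left(-17 - 115200\right) + 106297 = -115217 + 106297 = -8920$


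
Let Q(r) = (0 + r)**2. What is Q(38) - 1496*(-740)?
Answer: 1108484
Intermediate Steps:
Q(r) = r**2
Q(38) - 1496*(-740) = 38**2 - 1496*(-740) = 1444 + 1107040 = 1108484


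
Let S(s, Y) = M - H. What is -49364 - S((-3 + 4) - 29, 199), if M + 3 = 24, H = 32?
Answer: -49353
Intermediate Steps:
M = 21 (M = -3 + 24 = 21)
S(s, Y) = -11 (S(s, Y) = 21 - 1*32 = 21 - 32 = -11)
-49364 - S((-3 + 4) - 29, 199) = -49364 - 1*(-11) = -49364 + 11 = -49353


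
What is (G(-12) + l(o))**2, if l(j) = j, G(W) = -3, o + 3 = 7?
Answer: 1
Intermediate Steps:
o = 4 (o = -3 + 7 = 4)
(G(-12) + l(o))**2 = (-3 + 4)**2 = 1**2 = 1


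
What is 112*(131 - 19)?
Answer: 12544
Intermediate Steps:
112*(131 - 19) = 112*112 = 12544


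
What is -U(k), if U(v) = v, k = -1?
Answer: 1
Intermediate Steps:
-U(k) = -1*(-1) = 1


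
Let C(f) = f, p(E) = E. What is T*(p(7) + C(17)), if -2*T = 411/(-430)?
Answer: 2466/215 ≈ 11.470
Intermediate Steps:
T = 411/860 (T = -411/(2*(-430)) = -411*(-1)/(2*430) = -½*(-411/430) = 411/860 ≈ 0.47791)
T*(p(7) + C(17)) = 411*(7 + 17)/860 = (411/860)*24 = 2466/215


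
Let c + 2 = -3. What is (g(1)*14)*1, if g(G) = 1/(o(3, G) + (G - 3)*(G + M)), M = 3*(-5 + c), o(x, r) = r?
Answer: 14/59 ≈ 0.23729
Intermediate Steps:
c = -5 (c = -2 - 3 = -5)
M = -30 (M = 3*(-5 - 5) = 3*(-10) = -30)
g(G) = 1/(G + (-30 + G)*(-3 + G)) (g(G) = 1/(G + (G - 3)*(G - 30)) = 1/(G + (-3 + G)*(-30 + G)) = 1/(G + (-30 + G)*(-3 + G)))
(g(1)*14)*1 = (14/(90 + 1² - 32*1))*1 = (14/(90 + 1 - 32))*1 = (14/59)*1 = 14/59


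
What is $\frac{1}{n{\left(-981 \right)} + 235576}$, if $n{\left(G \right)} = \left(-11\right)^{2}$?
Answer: $\frac{1}{235697} \approx 4.2427 \cdot 10^{-6}$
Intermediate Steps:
$n{\left(G \right)} = 121$
$\frac{1}{n{\left(-981 \right)} + 235576} = \frac{1}{121 + 235576} = \frac{1}{235697}$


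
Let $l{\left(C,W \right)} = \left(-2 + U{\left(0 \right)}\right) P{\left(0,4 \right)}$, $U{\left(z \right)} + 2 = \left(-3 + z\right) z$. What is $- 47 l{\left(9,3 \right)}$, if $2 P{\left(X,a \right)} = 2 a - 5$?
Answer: $282$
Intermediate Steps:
$P{\left(X,a \right)} = - \frac{5}{2} + a$ ($P{\left(X,a \right)} = \frac{2 a - 5}{2} = \frac{-5 + 2 a}{2} = - \frac{5}{2} + a$)
$U{\left(z \right)} = -2 + z \left(-3 + z\right)$ ($U{\left(z \right)} = -2 + \left(-3 + z\right) z = -2 + z \left(-3 + z\right)$)
$l{\left(C,W \right)} = -6$ ($l{\left(C,W \right)} = \left(-2 - \left(2 - 0^{2}\right)\right) \left(- \frac{5}{2} + 4\right) = \left(-2 + \left(-2 + 0 + 0\right)\right) \frac{3}{2} = \left(-2 - 2\right) \frac{3}{2} = \left(-4\right) \frac{3}{2} = -6$)
$- 47 l{\left(9,3 \right)} = \left(-47\right) \left(-6\right) = 282$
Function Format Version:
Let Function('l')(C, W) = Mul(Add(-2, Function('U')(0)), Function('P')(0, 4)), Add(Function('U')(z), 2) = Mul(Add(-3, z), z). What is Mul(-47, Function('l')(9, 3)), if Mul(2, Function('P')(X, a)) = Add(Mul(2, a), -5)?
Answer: 282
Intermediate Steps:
Function('P')(X, a) = Add(Rational(-5, 2), a) (Function('P')(X, a) = Mul(Rational(1, 2), Add(Mul(2, a), -5)) = Mul(Rational(1, 2), Add(-5, Mul(2, a))) = Add(Rational(-5, 2), a))
Function('U')(z) = Add(-2, Mul(z, Add(-3, z))) (Function('U')(z) = Add(-2, Mul(Add(-3, z), z)) = Add(-2, Mul(z, Add(-3, z))))
Function('l')(C, W) = -6 (Function('l')(C, W) = Mul(Add(-2, Add(-2, Pow(0, 2), Mul(-3, 0))), Add(Rational(-5, 2), 4)) = Mul(Add(-2, Add(-2, 0, 0)), Rational(3, 2)) = Mul(Add(-2, -2), Rational(3, 2)) = Mul(-4, Rational(3, 2)) = -6)
Mul(-47, Function('l')(9, 3)) = Mul(-47, -6) = 282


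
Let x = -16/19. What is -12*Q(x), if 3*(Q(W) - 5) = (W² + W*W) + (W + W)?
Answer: -21276/361 ≈ -58.936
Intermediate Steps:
x = -16/19 (x = -16*1/19 = -16/19 ≈ -0.84210)
Q(W) = 5 + 2*W/3 + 2*W²/3 (Q(W) = 5 + ((W² + W*W) + (W + W))/3 = 5 + ((W² + W²) + 2*W)/3 = 5 + (2*W² + 2*W)/3 = 5 + (2*W + 2*W²)/3 = 5 + (2*W/3 + 2*W²/3) = 5 + 2*W/3 + 2*W²/3)
-12*Q(x) = -12*(5 + (⅔)*(-16/19) + 2*(-16/19)²/3) = -12*(5 - 32/57 + (⅔)*(256/361)) = -12*(5 - 32/57 + 512/1083) = -12*1773/361 = -21276/361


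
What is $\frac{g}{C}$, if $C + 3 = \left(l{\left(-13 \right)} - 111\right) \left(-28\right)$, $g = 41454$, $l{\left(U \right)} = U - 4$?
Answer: $\frac{41454}{3581} \approx 11.576$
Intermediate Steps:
$l{\left(U \right)} = -4 + U$ ($l{\left(U \right)} = U - 4 = -4 + U$)
$C = 3581$ ($C = -3 + \left(\left(-4 - 13\right) - 111\right) \left(-28\right) = -3 + \left(-17 - 111\right) \left(-28\right) = -3 - -3584 = -3 + 3584 = 3581$)
$\frac{g}{C} = \frac{41454}{3581}$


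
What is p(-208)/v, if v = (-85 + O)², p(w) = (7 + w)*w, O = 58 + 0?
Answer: 13936/243 ≈ 57.350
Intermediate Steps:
O = 58
p(w) = w*(7 + w)
v = 729 (v = (-85 + 58)² = (-27)² = 729)
p(-208)/v = -208*(7 - 208)/729 = -208*(-201)*(1/729) = 41808*(1/729) = 13936/243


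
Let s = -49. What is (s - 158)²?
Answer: 42849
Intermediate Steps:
(s - 158)² = (-49 - 158)² = (-207)² = 42849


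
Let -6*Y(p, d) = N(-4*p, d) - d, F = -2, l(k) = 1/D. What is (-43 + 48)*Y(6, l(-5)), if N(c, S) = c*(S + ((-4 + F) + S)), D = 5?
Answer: -671/6 ≈ -111.83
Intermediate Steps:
l(k) = 1/5
N(c, S) = c*(-6 + 2*S) (N(c, S) = c*(S + ((-4 - 2) + S)) = c*(S + (-6 + S)) = c*(-6 + 2*S))
Y(p, d) = d/6 + 4*p*(-3 + d)/3 (Y(p, d) = -(2*(-4*p)*(-3 + d) - d)/6 = -(-8*p*(-3 + d) - d)/6 = -(-d - 8*p*(-3 + d))/6 = d/6 + 4*p*(-3 + d)/3)
(-43 + 48)*Y(6, l(-5)) = (-43 + 48)*((1/6)*(1/5) + (4/3)*6*(-3 + 1/5)) = 5*(1/30 + (4/3)*6*(-14/5)) = 5*(1/30 - 112/5) = 5*(-671/30) = -671/6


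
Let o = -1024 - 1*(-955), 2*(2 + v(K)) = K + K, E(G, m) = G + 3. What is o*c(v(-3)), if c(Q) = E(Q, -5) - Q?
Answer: -207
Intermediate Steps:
E(G, m) = 3 + G
v(K) = -2 + K (v(K) = -2 + (K + K)/2 = -2 + (2*K)/2 = -2 + K)
c(Q) = 3 (c(Q) = (3 + Q) - Q = 3)
o = -69 (o = -1024 + 955 = -69)
o*c(v(-3)) = -69*3 = -207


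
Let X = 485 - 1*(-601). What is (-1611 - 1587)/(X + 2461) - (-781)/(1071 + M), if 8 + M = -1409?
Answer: -3876715/1227262 ≈ -3.1588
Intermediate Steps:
M = -1417 (M = -8 - 1409 = -1417)
X = 1086 (X = 485 + 601 = 1086)
(-1611 - 1587)/(X + 2461) - (-781)/(1071 + M) = (-1611 - 1587)/(1086 + 2461) - (-781)/(1071 - 1417) = -3198/3547 - (-781)/(-346) = -3198*1/3547 - (-781)*(-1)/346 = -3198/3547 - 1*781/346 = -3198/3547 - 781/346 = -3876715/1227262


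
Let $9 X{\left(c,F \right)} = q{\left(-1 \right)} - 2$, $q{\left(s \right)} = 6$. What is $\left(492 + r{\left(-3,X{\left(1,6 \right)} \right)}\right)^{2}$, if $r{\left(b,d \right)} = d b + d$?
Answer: $\frac{19536400}{81} \approx 2.4119 \cdot 10^{5}$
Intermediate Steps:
$X{\left(c,F \right)} = \frac{4}{9}$ ($X{\left(c,F \right)} = \frac{6 - 2}{9} = \frac{1}{9} \cdot 4 = \frac{4}{9}$)
$r{\left(b,d \right)} = d + b d$ ($r{\left(b,d \right)} = b d + d = d + b d$)
$\left(492 + r{\left(-3,X{\left(1,6 \right)} \right)}\right)^{2} = \left(492 + \frac{4 \left(1 - 3\right)}{9}\right)^{2} = \left(492 + \frac{4}{9} \left(-2\right)\right)^{2} = \left(492 - \frac{8}{9}\right)^{2} = \left(\frac{4420}{9}\right)^{2} = \frac{19536400}{81}$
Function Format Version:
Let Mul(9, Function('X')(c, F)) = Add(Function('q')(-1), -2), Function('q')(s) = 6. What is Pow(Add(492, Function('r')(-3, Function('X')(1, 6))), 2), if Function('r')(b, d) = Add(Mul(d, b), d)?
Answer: Rational(19536400, 81) ≈ 2.4119e+5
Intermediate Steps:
Function('X')(c, F) = Rational(4, 9) (Function('X')(c, F) = Mul(Rational(1, 9), Add(6, -2)) = Mul(Rational(1, 9), 4) = Rational(4, 9))
Function('r')(b, d) = Add(d, Mul(b, d)) (Function('r')(b, d) = Add(Mul(b, d), d) = Add(d, Mul(b, d)))
Pow(Add(492, Function('r')(-3, Function('X')(1, 6))), 2) = Pow(Add(492, Mul(Rational(4, 9), Add(1, -3))), 2) = Pow(Add(492, Mul(Rational(4, 9), -2)), 2) = Pow(Add(492, Rational(-8, 9)), 2) = Pow(Rational(4420, 9), 2) = Rational(19536400, 81)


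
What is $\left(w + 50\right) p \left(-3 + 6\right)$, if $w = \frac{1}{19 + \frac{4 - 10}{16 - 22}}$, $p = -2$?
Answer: $- \frac{3003}{10} \approx -300.3$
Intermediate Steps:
$w = \frac{1}{20}$ ($w = \frac{1}{19 - \frac{6}{-6}} = \frac{1}{19 - -1} = \frac{1}{19 + 1} = \frac{1}{20} \approx 0.05$)
$\left(w + 50\right) p \left(-3 + 6\right) = \left(\frac{1}{20} + 50\right) \left(- 2 \left(-3 + 6\right)\right) = \frac{1001 \left(\left(-2\right) 3\right)}{20} = \frac{1001}{20} \left(-6\right) = - \frac{3003}{10}$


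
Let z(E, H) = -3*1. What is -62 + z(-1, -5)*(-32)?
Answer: 34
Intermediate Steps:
z(E, H) = -3
-62 + z(-1, -5)*(-32) = -62 - 3*(-32) = -62 + 96 = 34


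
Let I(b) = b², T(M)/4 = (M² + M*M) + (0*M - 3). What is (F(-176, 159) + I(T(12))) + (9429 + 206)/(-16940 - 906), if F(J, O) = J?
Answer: 23189511069/17846 ≈ 1.2994e+6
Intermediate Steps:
T(M) = -12 + 8*M² (T(M) = 4*((M² + M*M) + (0*M - 3)) = 4*((M² + M²) + (0 - 3)) = 4*(2*M² - 3) = 4*(-3 + 2*M²) = -12 + 8*M²)
(F(-176, 159) + I(T(12))) + (9429 + 206)/(-16940 - 906) = (-176 + (-12 + 8*12²)²) + (9429 + 206)/(-16940 - 906) = (-176 + (-12 + 8*144)²) + 9635/(-17846) = (-176 + (-12 + 1152)²) + 9635*(-1/17846) = (-176 + 1140²) - 9635/17846 = (-176 + 1299600) - 9635/17846 = 1299424 - 9635/17846 = 23189511069/17846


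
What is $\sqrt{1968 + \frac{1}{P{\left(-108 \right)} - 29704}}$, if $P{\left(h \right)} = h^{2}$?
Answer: $\frac{59 \sqrt{45997490}}{9020} \approx 44.362$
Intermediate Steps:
$\sqrt{1968 + \frac{1}{P{\left(-108 \right)} - 29704}} = \sqrt{1968 + \frac{1}{\left(-108\right)^{2} - 29704}} = \sqrt{1968 + \frac{1}{11664 - 29704}} = \sqrt{1968 + \frac{1}{-18040}} = \sqrt{1968 - \frac{1}{18040}} = \sqrt{\frac{35502719}{18040}} = \frac{59 \sqrt{45997490}}{9020}$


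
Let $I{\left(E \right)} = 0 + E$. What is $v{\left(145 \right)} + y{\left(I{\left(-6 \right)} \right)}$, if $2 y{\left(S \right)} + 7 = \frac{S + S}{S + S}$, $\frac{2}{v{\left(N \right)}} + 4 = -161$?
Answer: $- \frac{497}{165} \approx -3.0121$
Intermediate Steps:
$v{\left(N \right)} = - \frac{2}{165}$ ($v{\left(N \right)} = \frac{2}{-4 - 161} = \frac{2}{-165} = 2 \left(- \frac{1}{165}\right) = - \frac{2}{165}$)
$I{\left(E \right)} = E$
$y{\left(S \right)} = -3$ ($y{\left(S \right)} = - \frac{7}{2} + \frac{\left(S + S\right) \frac{1}{S + S}}{2} = - \frac{7}{2} + \frac{2 S \frac{1}{2 S}}{2} = - \frac{7}{2} + \frac{1}{2} \cdot 1 = - \frac{7}{2} + \frac{1}{2} = -3$)
$v{\left(145 \right)} + y{\left(I{\left(-6 \right)} \right)} = - \frac{2}{165} - 3 = - \frac{497}{165}$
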